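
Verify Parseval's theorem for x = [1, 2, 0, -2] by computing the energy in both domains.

Time domain:
Σ|x[n]|² = |1|² + |2|² + |0|² + |-2|² = 9.0000

Frequency domain:
(1/4)Σ|X[k]|² = (1/4)(|1|² + |1-4i|² + |1|² + |1+4i|²) = (1/4)·36.0000 = 9.0000

Both sides agree, confirming Parseval's theorem.

Σ|x[n]|² = (1/N)Σ|X[k]|² = 9.0000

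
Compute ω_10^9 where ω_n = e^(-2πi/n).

ω_10^9 = e^(-2πi·9/10)
= cos(-2π·9/10) + i·sin(-2π·9/10)
= cos(-18π/10) + i·sin(-18π/10)

ω_10^9 = cos(-18π/10) + i·sin(-18π/10) = 0.8090+0.5878i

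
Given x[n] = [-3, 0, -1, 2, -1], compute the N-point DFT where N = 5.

X[k] = Σ(n=0 to 4) x[n] · ω_5^(nk)
where ω_5 = e^(-2πi/5)

Computing each X[k]:
X[0] = -3
X[1] = -4.1180+0.8123i
X[2] = -1.8820-3.4410i
X[3] = -1.8820+3.4410i
X[4] = -4.1180-0.8123i

X = [-3, -4.1180+0.8123i, -1.8820-3.4410i, -1.8820+3.4410i, -4.1180-0.8123i]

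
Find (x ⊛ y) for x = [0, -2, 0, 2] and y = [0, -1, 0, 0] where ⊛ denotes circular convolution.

(x ⊛ y)[n] = Σ(m=0 to 3) x[m] · y[(n-m) mod 4]

Computing each output sample:
(x ⊛ y)[0] = -2
(x ⊛ y)[1] = 0
(x ⊛ y)[2] = 2
(x ⊛ y)[3] = 0

x ⊛ y = [-2, 0, 2, 0]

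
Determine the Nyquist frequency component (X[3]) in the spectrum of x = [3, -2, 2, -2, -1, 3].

X[3] = Σ(n=0 to 5) x[n] · ω_6^(3n) where ω_6 = e^(-2πi/6)
= (3)·ω_6^0 + (-2)·ω_6^3 + (2)·ω_6^6 + (-2)·ω_6^9 + (-1)·ω_6^12 + (3)·ω_6^15

X[3] = 5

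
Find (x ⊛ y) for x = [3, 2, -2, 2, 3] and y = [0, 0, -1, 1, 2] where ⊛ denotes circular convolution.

(x ⊛ y)[n] = Σ(m=0 to 4) x[m] · y[(n-m) mod 5]

Computing each output sample:
(x ⊛ y)[0] = 0
(x ⊛ y)[1] = -5
(x ⊛ y)[2] = 4
(x ⊛ y)[3] = 7
(x ⊛ y)[4] = 10

x ⊛ y = [0, -5, 4, 7, 10]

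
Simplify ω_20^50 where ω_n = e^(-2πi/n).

Since ω_20^20 = 1, powers reduce modulo 20.
50 mod 20 = 10
So ω_20^50 = ω_20^10 = e^(-2πi·10/20)

ω_20^50 = ω_20^10 = -1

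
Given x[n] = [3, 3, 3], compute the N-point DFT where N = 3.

X[k] = Σ(n=0 to 2) x[n] · ω_3^(nk)
where ω_3 = e^(-2πi/3)

Computing each X[k]:
X[0] = 9
X[1] = 0
X[2] = 0

X = [9, 0, 0]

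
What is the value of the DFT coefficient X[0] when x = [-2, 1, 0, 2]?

X[0] = Σ(n=0 to 3) x[n] · ω_4^0 = Σ x[n]
= (-2) + (1) + (0) + (2)

X[0] = 1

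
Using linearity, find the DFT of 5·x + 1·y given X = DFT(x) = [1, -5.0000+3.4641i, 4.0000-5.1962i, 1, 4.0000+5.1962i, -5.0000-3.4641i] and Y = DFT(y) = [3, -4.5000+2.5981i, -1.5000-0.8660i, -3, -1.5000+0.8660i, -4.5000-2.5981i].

By linearity: DFT(5x + 1y) = 5·DFT(x) + 1·DFT(y)
= 5·[1, -5.0000+3.4641i, 4.0000-5.1962i, 1, 4.0000+5.1962i, -5.0000-3.4641i] + 1·[3, -4.5000+2.5981i, -1.5000-0.8660i, -3, -1.5000+0.8660i, -4.5000-2.5981i]

Computing element-wise:
Z[0] = 5·(1) + 1·(3) = 8
Z[1] = 5·(-5.0000+3.4641i) + 1·(-4.5000+2.5981i) = -29.5000+19.9186i
Z[2] = 5·(4.0000-5.1962i) + 1·(-1.5000-0.8660i) = 18.5000-26.8470i
Z[3] = 5·(1) + 1·(-3) = 2
Z[4] = 5·(4.0000+5.1962i) + 1·(-1.5000+0.8660i) = 18.5000+26.8470i
Z[5] = 5·(-5.0000-3.4641i) + 1·(-4.5000-2.5981i) = -29.5000-19.9186i

DFT(5x + 1y) = 5·X + 1·Y = [8, -29.5000+19.9186i, 18.5000-26.8470i, 2, 18.5000+26.8470i, -29.5000-19.9186i]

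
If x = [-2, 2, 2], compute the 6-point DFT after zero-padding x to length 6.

Original 3-point DFT: [2, -4, -4]
Zero-padded 6-point DFT provides frequency interpolation.

DFT_6([x, 0, ...]) = [2, -2.0000-3.4641i, -4, -2, -4, -2.0000+3.4641i]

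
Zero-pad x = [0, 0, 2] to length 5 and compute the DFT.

Original 3-point DFT: [2, -1.0000+1.7321i, -1.0000-1.7321i]
Zero-padded 5-point DFT provides frequency interpolation.

DFT_5([x, 0, ...]) = [2, -1.6180-1.1756i, 0.6180+1.9021i, 0.6180-1.9021i, -1.6180+1.1756i]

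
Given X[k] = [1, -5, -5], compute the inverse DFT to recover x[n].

x[n] = (1/3) Σ(k=0 to 2) X[k] · e^(2πikn/3)

Computing each x[n]:
x[0] = -3
x[1] = 2
x[2] = 2

x = [-3, 2, 2]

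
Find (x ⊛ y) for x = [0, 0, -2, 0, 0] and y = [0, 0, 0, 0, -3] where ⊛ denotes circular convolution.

(x ⊛ y)[n] = Σ(m=0 to 4) x[m] · y[(n-m) mod 5]

Computing each output sample:
(x ⊛ y)[0] = 0
(x ⊛ y)[1] = 6
(x ⊛ y)[2] = 0
(x ⊛ y)[3] = 0
(x ⊛ y)[4] = 0

x ⊛ y = [0, 6, 0, 0, 0]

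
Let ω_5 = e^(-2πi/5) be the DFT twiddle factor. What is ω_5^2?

ω_5^2 = e^(-2πi·2/5)
= cos(-2π·2/5) + i·sin(-2π·2/5)
= cos(-4π/5) + i·sin(-4π/5)

ω_5^2 = cos(-4π/5) + i·sin(-4π/5) = -0.8090-0.5878i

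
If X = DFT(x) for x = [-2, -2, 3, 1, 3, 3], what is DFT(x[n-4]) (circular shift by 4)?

Time shift by 4: X_shifted[k] = ω_6^(4k) · X[k]
Shifted x = [3, 1, 3, 3, -2, -2]

DFT(x[n-4]) = [6, -1.0000-6.9282i, 6.0000+1.7321i, 2, 6.0000-1.7321i, -1.0000+6.9282i]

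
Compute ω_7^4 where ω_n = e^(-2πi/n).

ω_7^4 = e^(-2πi·4/7)
= cos(-2π·4/7) + i·sin(-2π·4/7)
= cos(-8π/7) + i·sin(-8π/7)

ω_7^4 = cos(-8π/7) + i·sin(-8π/7) = -0.9010+0.4339i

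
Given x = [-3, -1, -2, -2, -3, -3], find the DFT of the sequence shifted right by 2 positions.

Time shift by 2: X_shifted[k] = ω_6^(2k) · X[k]
Shifted x = [-3, -3, -3, -1, -2, -2]

DFT(x[n-2]) = [-14, -2.0000+1.7321i, 1, -2, 1, -2.0000-1.7321i]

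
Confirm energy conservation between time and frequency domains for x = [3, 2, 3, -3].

Time domain:
Σ|x[n]|² = |3|² + |2|² + |3|² + |-3|² = 31.0000

Frequency domain:
(1/4)Σ|X[k]|² = (1/4)(|5|² + |-5i|² + |7|² + |5i|²) = (1/4)·124.0000 = 31.0000

Both sides agree, confirming Parseval's theorem.

Σ|x[n]|² = (1/N)Σ|X[k]|² = 31.0000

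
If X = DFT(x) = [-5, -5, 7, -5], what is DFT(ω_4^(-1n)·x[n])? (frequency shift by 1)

Modulation property: DFT(ω_4^(-1n)·x[n]) = X[(k-1) mod 4], so circularly shift X by 1 positions.

X[k-1] = [-5, -5, -5, 7]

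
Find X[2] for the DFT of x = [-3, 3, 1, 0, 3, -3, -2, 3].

X[2] = Σ(n=0 to 7) x[n] · ω_8^(2n) where ω_8 = e^(-2πi/8)
= (-3)·ω_8^0 + (3)·ω_8^2 + (1)·ω_8^4 + (0)·ω_8^6 + (3)·ω_8^8 + (-3)·ω_8^10 + (-2)·ω_8^12 + (3)·ω_8^14

X[2] = 1+3i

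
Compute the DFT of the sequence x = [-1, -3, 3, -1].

X[k] = Σ(n=0 to 3) x[n] · ω_4^(nk)
where ω_4 = e^(-2πi/4)

Computing each X[k]:
X[0] = -2
X[1] = -4+2i
X[2] = 6
X[3] = -4-2i

X = [-2, -4+2i, 6, -4-2i]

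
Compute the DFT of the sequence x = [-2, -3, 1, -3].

X[k] = Σ(n=0 to 3) x[n] · ω_4^(nk)
where ω_4 = e^(-2πi/4)

Computing each X[k]:
X[0] = -7
X[1] = -3
X[2] = 5
X[3] = -3

X = [-7, -3, 5, -3]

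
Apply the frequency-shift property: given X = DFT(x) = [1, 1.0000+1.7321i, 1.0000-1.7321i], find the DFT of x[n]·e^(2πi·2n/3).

Modulation property: DFT(ω_3^(-2n)·x[n]) = X[(k-2) mod 3], so circularly shift X by 2 positions.

X[k-2] = [1.0000+1.7321i, 1.0000-1.7321i, 1]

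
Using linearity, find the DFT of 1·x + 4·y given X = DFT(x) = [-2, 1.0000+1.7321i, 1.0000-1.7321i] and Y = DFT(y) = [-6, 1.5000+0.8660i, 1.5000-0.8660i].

By linearity: DFT(1x + 4y) = 1·DFT(x) + 4·DFT(y)
= 1·[-2, 1.0000+1.7321i, 1.0000-1.7321i] + 4·[-6, 1.5000+0.8660i, 1.5000-0.8660i]

Computing element-wise:
Z[0] = 1·(-2) + 4·(-6) = -26
Z[1] = 1·(1.0000+1.7321i) + 4·(1.5000+0.8660i) = 7.0000+5.1961i
Z[2] = 1·(1.0000-1.7321i) + 4·(1.5000-0.8660i) = 7.0000-5.1961i

DFT(1x + 4y) = 1·X + 4·Y = [-26, 7.0000+5.1961i, 7.0000-5.1961i]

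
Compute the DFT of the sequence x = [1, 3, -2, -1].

X[k] = Σ(n=0 to 3) x[n] · ω_4^(nk)
where ω_4 = e^(-2πi/4)

Computing each X[k]:
X[0] = 1
X[1] = 3-4i
X[2] = -3
X[3] = 3+4i

X = [1, 3-4i, -3, 3+4i]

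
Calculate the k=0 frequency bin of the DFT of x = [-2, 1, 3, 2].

X[0] = Σ(n=0 to 3) x[n] · ω_4^0 = Σ x[n]
= (-2) + (1) + (3) + (2)

X[0] = 4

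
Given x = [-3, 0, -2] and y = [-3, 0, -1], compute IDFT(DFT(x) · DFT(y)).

(x ⊛ y)[n] = Σ(m=0 to 2) x[m] · y[(n-m) mod 3]

Computing each output sample:
(x ⊛ y)[0] = 9
(x ⊛ y)[1] = 2
(x ⊛ y)[2] = 9

x ⊛ y = [9, 2, 9]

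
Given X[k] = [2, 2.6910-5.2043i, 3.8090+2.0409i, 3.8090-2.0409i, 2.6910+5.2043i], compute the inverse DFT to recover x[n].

x[n] = (1/5) Σ(k=0 to 4) X[k] · e^(2πikn/5)

Computing each x[n]:
x[0] = 3
x[1] = 1
x[2] = 2
x[3] = -2
x[4] = -2

x = [3, 1, 2, -2, -2]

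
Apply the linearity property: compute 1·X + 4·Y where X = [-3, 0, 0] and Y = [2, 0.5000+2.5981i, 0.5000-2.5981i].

By linearity: DFT(1x + 4y) = 1·DFT(x) + 4·DFT(y)
= 1·[-3, 0, 0] + 4·[2, 0.5000+2.5981i, 0.5000-2.5981i]

Computing element-wise:
Z[0] = 1·(-3) + 4·(2) = 5
Z[1] = 1·(0) + 4·(0.5000+2.5981i) = 2.0000+10.3924i
Z[2] = 1·(0) + 4·(0.5000-2.5981i) = 2.0000-10.3924i

DFT(1x + 4y) = 1·X + 4·Y = [5, 2.0000+10.3924i, 2.0000-10.3924i]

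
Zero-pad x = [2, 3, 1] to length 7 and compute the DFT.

Original 3-point DFT: [6, -1.7321i, 1.7321i]
Zero-padded 7-point DFT provides frequency interpolation.

DFT_7([x, 0, ...]) = [6, 3.6479-3.3204i, 0.4315-2.4909i, -0.0794-0.5198i, -0.0794+0.5198i, 0.4315+2.4909i, 3.6479+3.3204i]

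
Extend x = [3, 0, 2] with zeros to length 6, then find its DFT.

Original 3-point DFT: [5, 2.0000+1.7321i, 2.0000-1.7321i]
Zero-padded 6-point DFT provides frequency interpolation.

DFT_6([x, 0, ...]) = [5, 2.0000-1.7321i, 2.0000+1.7321i, 5, 2.0000-1.7321i, 2.0000+1.7321i]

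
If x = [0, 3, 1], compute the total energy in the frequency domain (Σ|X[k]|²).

Parseval: Σ|x[n]|² = (1/N)Σ|X[k]|², so Σ|X[k]|² = N·Σ|x[n]|² = 3·10.0000

Σ|X[k]|² = N·Σ|x[n]|² = 3·10.0000 = 30.0000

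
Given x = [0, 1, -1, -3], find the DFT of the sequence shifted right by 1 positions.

Time shift by 1: X_shifted[k] = ω_4^(1k) · X[k]
Shifted x = [-3, 0, 1, -1]

DFT(x[n-1]) = [-3, -4-1i, -1, -4+1i]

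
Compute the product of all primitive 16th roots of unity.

The primitive 16th roots of unity are ω_16^k for k coprime to 16: k ∈ {1, 3, 5, 7, 9, 11, 13, 15}
Their product equals the constant term of the cyclotomic polynomial Φ_16(x) up to sign.
For n ≥ 3, the product of all primitive nth roots of unity is 1. (For n=1 it is 1; for n=2 it is -1.)

1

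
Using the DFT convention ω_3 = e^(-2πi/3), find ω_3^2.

ω_3^2 = e^(-2πi·2/3)
= cos(-2π·2/3) + i·sin(-2π·2/3)
= cos(-4π/3) + i·sin(-4π/3)

ω_3^2 = cos(-4π/3) + i·sin(-4π/3) = -0.5000+0.8660i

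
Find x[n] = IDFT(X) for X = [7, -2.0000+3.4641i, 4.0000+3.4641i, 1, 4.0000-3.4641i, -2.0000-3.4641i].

x[n] = (1/6) Σ(k=0 to 5) X[k] · e^(2πikn/6)

Computing each x[n]:
x[0] = 2
x[1] = -2
x[2] = 1
x[3] = 3
x[4] = 1
x[5] = 2

x = [2, -2, 1, 3, 1, 2]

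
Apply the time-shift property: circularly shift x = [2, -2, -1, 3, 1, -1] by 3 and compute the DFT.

Time shift by 3: X_shifted[k] = ω_6^(3k) · X[k]
Shifted x = [3, 1, -1, 2, -2, -1]

DFT(x[n-3]) = [2, 2.5000-2.5981i, 6.5000-0.8660i, -2, 6.5000+0.8660i, 2.5000+2.5981i]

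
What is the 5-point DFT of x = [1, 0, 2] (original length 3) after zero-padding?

Original 3-point DFT: [3, 1.7321i, -1.7321i]
Zero-padded 5-point DFT provides frequency interpolation.

DFT_5([x, 0, ...]) = [3, -0.6180-1.1756i, 1.6180+1.9021i, 1.6180-1.9021i, -0.6180+1.1756i]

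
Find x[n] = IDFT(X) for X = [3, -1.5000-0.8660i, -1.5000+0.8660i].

x[n] = (1/3) Σ(k=0 to 2) X[k] · e^(2πikn/3)

Computing each x[n]:
x[0] = 0
x[1] = 2
x[2] = 1

x = [0, 2, 1]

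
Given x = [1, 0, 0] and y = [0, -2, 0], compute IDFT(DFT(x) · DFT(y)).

(x ⊛ y)[n] = Σ(m=0 to 2) x[m] · y[(n-m) mod 3]

Computing each output sample:
(x ⊛ y)[0] = 0
(x ⊛ y)[1] = -2
(x ⊛ y)[2] = 0

x ⊛ y = [0, -2, 0]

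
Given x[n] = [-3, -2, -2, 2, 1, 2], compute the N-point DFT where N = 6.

X[k] = Σ(n=0 to 5) x[n] · ω_6^(nk)
where ω_6 = e^(-2πi/6)

Computing each X[k]:
X[0] = -2
X[1] = -4.5000+6.0622i
X[2] = -0.5000+0.8660i
X[3] = -6
X[4] = -0.5000-0.8660i
X[5] = -4.5000-6.0622i

X = [-2, -4.5000+6.0622i, -0.5000+0.8660i, -6, -0.5000-0.8660i, -4.5000-6.0622i]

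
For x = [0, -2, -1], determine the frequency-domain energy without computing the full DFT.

Parseval: Σ|x[n]|² = (1/N)Σ|X[k]|², so Σ|X[k]|² = N·Σ|x[n]|² = 3·5.0000

Σ|X[k]|² = N·Σ|x[n]|² = 3·5.0000 = 15.0000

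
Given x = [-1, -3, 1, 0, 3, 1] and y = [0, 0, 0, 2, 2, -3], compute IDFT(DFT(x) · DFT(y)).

(x ⊛ y)[n] = Σ(m=0 to 5) x[m] · y[(n-m) mod 6]

Computing each output sample:
(x ⊛ y)[0] = 11
(x ⊛ y)[1] = 3
(x ⊛ y)[2] = 8
(x ⊛ y)[3] = -9
(x ⊛ y)[4] = -11
(x ⊛ y)[5] = -1

x ⊛ y = [11, 3, 8, -9, -11, -1]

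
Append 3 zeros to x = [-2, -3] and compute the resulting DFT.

Original 2-point DFT: [-5, 1]
Zero-padded 5-point DFT provides frequency interpolation.

DFT_5([x, 0, ...]) = [-5, -2.9271+2.8532i, 0.4271+1.7634i, 0.4271-1.7634i, -2.9271-2.8532i]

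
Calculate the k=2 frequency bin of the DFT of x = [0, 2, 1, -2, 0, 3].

X[2] = Σ(n=0 to 5) x[n] · ω_6^(2n) where ω_6 = e^(-2πi/6)
= (0)·ω_6^0 + (2)·ω_6^2 + (1)·ω_6^4 + (-2)·ω_6^6 + (0)·ω_6^8 + (3)·ω_6^10

X[2] = -5.0000+1.7321i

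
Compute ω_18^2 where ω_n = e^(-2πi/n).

ω_18^2 = e^(-2πi·2/18)
= cos(-2π·2/18) + i·sin(-2π·2/18)
= cos(-4π/18) + i·sin(-4π/18)

ω_18^2 = cos(-4π/18) + i·sin(-4π/18) = 0.7660-0.6428i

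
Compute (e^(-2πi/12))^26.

Since ω_12^12 = 1, powers reduce modulo 12.
26 mod 12 = 2
So ω_12^26 = ω_12^2 = e^(-2πi·2/12)

ω_12^26 = ω_12^2 = 0.5000-0.8660i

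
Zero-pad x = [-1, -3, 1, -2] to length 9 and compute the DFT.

Original 4-point DFT: [-5, -2+1i, 5, -2-1i]
Zero-padded 9-point DFT provides frequency interpolation.

DFT_9([x, 0, ...]) = [-5, -2.1245+2.6756i, -1.4606+0.8804i, -2.0000+3.4641i, 3.5851+3.4009i, 3.5851-3.4009i, -2.0000-3.4641i, -1.4606-0.8804i, -2.1245-2.6756i]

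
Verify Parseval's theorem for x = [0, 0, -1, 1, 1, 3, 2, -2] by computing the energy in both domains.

Time domain:
Σ|x[n]|² = |0|² + |0|² + |-1|² + |1|² + |1|² + |3|² + |2|² + |-2|² = 20.0000

Frequency domain:
(1/8)Σ|X[k]|² = (1/8)(|4|² + |-5.2426+3.0000i|² + |-4i|² + |3.2426-3.0000i|² + |0|² + |3.2426+3.0000i|² + |4i|² + |-5.2426-3.0000i|²) = (1/8)·160.0000 = 20.0000

Both sides agree, confirming Parseval's theorem.

Σ|x[n]|² = (1/N)Σ|X[k]|² = 20.0000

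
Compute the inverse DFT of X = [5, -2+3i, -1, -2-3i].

x[n] = (1/4) Σ(k=0 to 3) X[k] · e^(2πikn/4)

Computing each x[n]:
x[0] = 0
x[1] = 0
x[2] = 2
x[3] = 3

x = [0, 0, 2, 3]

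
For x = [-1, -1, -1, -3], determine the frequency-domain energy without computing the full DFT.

Parseval: Σ|x[n]|² = (1/N)Σ|X[k]|², so Σ|X[k]|² = N·Σ|x[n]|² = 4·12.0000

Σ|X[k]|² = N·Σ|x[n]|² = 4·12.0000 = 48.0000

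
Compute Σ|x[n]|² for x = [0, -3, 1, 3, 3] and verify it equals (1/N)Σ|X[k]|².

Time domain:
Σ|x[n]|² = |0|² + |-3|² + |1|² + |3|² + |3|² = 28.0000

Frequency domain:
(1/5)Σ|X[k]|² = (1/5)(|4|² + |-3.2361+6.8819i|² + |1.2361+1.6246i|² + |1.2361-1.6246i|² + |-3.2361-6.8819i|²) = (1/5)·140.0000 = 28.0000

Both sides agree, confirming Parseval's theorem.

Σ|x[n]|² = (1/N)Σ|X[k]|² = 28.0000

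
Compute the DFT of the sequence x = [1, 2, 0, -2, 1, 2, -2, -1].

X[k] = Σ(n=0 to 7) x[n] · ω_8^(nk)
where ω_8 = e^(-2πi/8)

Computing each X[k]:
X[0] = 1
X[1] = 0.7071-1.2929i
X[2] = 4-7i
X[3] = -0.7071+2.7071i
X[4] = -1
X[5] = -0.7071-2.7071i
X[6] = 4+7i
X[7] = 0.7071+1.2929i

X = [1, 0.7071-1.2929i, 4-7i, -0.7071+2.7071i, -1, -0.7071-2.7071i, 4+7i, 0.7071+1.2929i]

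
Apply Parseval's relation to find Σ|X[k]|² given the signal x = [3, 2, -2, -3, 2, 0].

Parseval: Σ|x[n]|² = (1/N)Σ|X[k]|², so Σ|X[k]|² = N·Σ|x[n]|² = 6·30.0000

Σ|X[k]|² = N·Σ|x[n]|² = 6·30.0000 = 180.0000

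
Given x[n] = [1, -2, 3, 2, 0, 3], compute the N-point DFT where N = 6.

X[k] = Σ(n=0 to 5) x[n] · ω_6^(nk)
where ω_6 = e^(-2πi/6)

Computing each X[k]:
X[0] = 7
X[1] = -2.0000+1.7321i
X[2] = 1.0000+6.9282i
X[3] = 1
X[4] = 1.0000-6.9282i
X[5] = -2.0000-1.7321i

X = [7, -2.0000+1.7321i, 1.0000+6.9282i, 1, 1.0000-6.9282i, -2.0000-1.7321i]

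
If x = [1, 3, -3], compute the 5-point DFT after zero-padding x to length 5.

Original 3-point DFT: [1, 1.0000-5.1962i, 1.0000+5.1962i]
Zero-padded 5-point DFT provides frequency interpolation.

DFT_5([x, 0, ...]) = [1, 4.3541-1.0898i, -2.3541-4.6165i, -2.3541+4.6165i, 4.3541+1.0898i]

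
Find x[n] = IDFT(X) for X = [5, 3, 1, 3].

x[n] = (1/4) Σ(k=0 to 3) X[k] · e^(2πikn/4)

Computing each x[n]:
x[0] = 3
x[1] = 1
x[2] = 0
x[3] = 1

x = [3, 1, 0, 1]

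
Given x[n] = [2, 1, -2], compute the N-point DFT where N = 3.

X[k] = Σ(n=0 to 2) x[n] · ω_3^(nk)
where ω_3 = e^(-2πi/3)

Computing each X[k]:
X[0] = 1
X[1] = 2.5000-2.5981i
X[2] = 2.5000+2.5981i

X = [1, 2.5000-2.5981i, 2.5000+2.5981i]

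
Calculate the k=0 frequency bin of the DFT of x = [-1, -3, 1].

X[0] = Σ(n=0 to 2) x[n] · ω_3^0 = Σ x[n]
= (-1) + (-3) + (1)

X[0] = -3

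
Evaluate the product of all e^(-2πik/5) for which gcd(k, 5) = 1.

The primitive 5th roots of unity are ω_5^k for k coprime to 5: k ∈ {1, 2, 3, 4}
Their product equals the constant term of the cyclotomic polynomial Φ_5(x) up to sign.
For n ≥ 3, the product of all primitive nth roots of unity is 1. (For n=1 it is 1; for n=2 it is -1.)

1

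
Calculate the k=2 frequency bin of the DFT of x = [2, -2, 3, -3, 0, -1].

X[2] = Σ(n=0 to 5) x[n] · ω_6^(2n) where ω_6 = e^(-2πi/6)
= (2)·ω_6^0 + (-2)·ω_6^2 + (3)·ω_6^4 + (-3)·ω_6^6 + (0)·ω_6^8 + (-1)·ω_6^10

X[2] = -1.0000+3.4641i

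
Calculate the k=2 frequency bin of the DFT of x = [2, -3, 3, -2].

X[2] = Σ(n=0 to 3) x[n] · ω_4^(2n) where ω_4 = e^(-2πi/4)
= (2)·ω_4^0 + (-3)·ω_4^2 + (3)·ω_4^4 + (-2)·ω_4^6

X[2] = 10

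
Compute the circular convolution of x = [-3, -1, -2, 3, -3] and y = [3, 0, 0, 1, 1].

(x ⊛ y)[n] = Σ(m=0 to 4) x[m] · y[(n-m) mod 5]

Computing each output sample:
(x ⊛ y)[0] = -12
(x ⊛ y)[1] = -2
(x ⊛ y)[2] = -6
(x ⊛ y)[3] = 3
(x ⊛ y)[4] = -13

x ⊛ y = [-12, -2, -6, 3, -13]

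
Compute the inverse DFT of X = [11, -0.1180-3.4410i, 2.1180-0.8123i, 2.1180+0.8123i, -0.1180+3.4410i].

x[n] = (1/5) Σ(k=0 to 4) X[k] · e^(2πikn/5)

Computing each x[n]:
x[0] = 3
x[1] = 3
x[2] = 3
x[3] = 2
x[4] = 0

x = [3, 3, 3, 2, 0]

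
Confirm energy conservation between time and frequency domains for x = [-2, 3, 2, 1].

Time domain:
Σ|x[n]|² = |-2|² + |3|² + |2|² + |1|² = 18.0000

Frequency domain:
(1/4)Σ|X[k]|² = (1/4)(|4|² + |-4-2i|² + |-4|² + |-4+2i|²) = (1/4)·72.0000 = 18.0000

Both sides agree, confirming Parseval's theorem.

Σ|x[n]|² = (1/N)Σ|X[k]|² = 18.0000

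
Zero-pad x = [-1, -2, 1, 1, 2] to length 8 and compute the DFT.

Original 5-point DFT: [1, -2.6180+3.8042i, -0.3820+2.3511i, -0.3820-2.3511i, -2.6180-3.8042i]
Zero-padded 8-point DFT provides frequency interpolation.

DFT_8([x, 0, ...]) = [1, -5.1213-0.2929i, 3i, -0.8787+1.7071i, 3, -0.8787-1.7071i, -3i, -5.1213+0.2929i]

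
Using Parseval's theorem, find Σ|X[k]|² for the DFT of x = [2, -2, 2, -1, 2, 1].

Parseval: Σ|x[n]|² = (1/N)Σ|X[k]|², so Σ|X[k]|² = N·Σ|x[n]|² = 6·18.0000

Σ|X[k]|² = N·Σ|x[n]|² = 6·18.0000 = 108.0000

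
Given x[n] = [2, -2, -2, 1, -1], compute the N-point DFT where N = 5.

X[k] = Σ(n=0 to 4) x[n] · ω_5^(nk)
where ω_5 = e^(-2πi/5)

Computing each X[k]:
X[0] = -2
X[1] = 1.8820+2.7144i
X[2] = 4.1180-2.2654i
X[3] = 4.1180+2.2654i
X[4] = 1.8820-2.7144i

X = [-2, 1.8820+2.7144i, 4.1180-2.2654i, 4.1180+2.2654i, 1.8820-2.7144i]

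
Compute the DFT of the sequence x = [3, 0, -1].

X[k] = Σ(n=0 to 2) x[n] · ω_3^(nk)
where ω_3 = e^(-2πi/3)

Computing each X[k]:
X[0] = 2
X[1] = 3.5000-0.8660i
X[2] = 3.5000+0.8660i

X = [2, 3.5000-0.8660i, 3.5000+0.8660i]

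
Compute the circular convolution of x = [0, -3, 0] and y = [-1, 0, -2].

(x ⊛ y)[n] = Σ(m=0 to 2) x[m] · y[(n-m) mod 3]

Computing each output sample:
(x ⊛ y)[0] = 6
(x ⊛ y)[1] = 3
(x ⊛ y)[2] = 0

x ⊛ y = [6, 3, 0]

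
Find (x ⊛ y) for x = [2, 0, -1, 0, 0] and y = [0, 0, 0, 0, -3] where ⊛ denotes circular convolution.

(x ⊛ y)[n] = Σ(m=0 to 4) x[m] · y[(n-m) mod 5]

Computing each output sample:
(x ⊛ y)[0] = 0
(x ⊛ y)[1] = 3
(x ⊛ y)[2] = 0
(x ⊛ y)[3] = 0
(x ⊛ y)[4] = -6

x ⊛ y = [0, 3, 0, 0, -6]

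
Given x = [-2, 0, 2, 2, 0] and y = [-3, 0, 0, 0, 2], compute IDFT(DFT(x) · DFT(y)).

(x ⊛ y)[n] = Σ(m=0 to 4) x[m] · y[(n-m) mod 5]

Computing each output sample:
(x ⊛ y)[0] = 6
(x ⊛ y)[1] = 4
(x ⊛ y)[2] = -2
(x ⊛ y)[3] = -6
(x ⊛ y)[4] = -4

x ⊛ y = [6, 4, -2, -6, -4]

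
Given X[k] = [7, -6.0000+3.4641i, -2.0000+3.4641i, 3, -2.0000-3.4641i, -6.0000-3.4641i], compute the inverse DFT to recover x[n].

x[n] = (1/6) Σ(k=0 to 5) X[k] · e^(2πikn/6)

Computing each x[n]:
x[0] = -1
x[1] = -2
x[2] = 3
x[3] = 2
x[4] = 3
x[5] = 2

x = [-1, -2, 3, 2, 3, 2]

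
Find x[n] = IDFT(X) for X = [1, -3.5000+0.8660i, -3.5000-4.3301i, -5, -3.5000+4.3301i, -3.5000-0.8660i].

x[n] = (1/6) Σ(k=0 to 5) X[k] · e^(2πikn/6)

Computing each x[n]:
x[0] = -3
x[1] = 2
x[2] = -1
x[3] = 1
x[4] = 2
x[5] = 0

x = [-3, 2, -1, 1, 2, 0]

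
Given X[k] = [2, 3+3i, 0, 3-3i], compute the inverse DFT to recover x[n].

x[n] = (1/4) Σ(k=0 to 3) X[k] · e^(2πikn/4)

Computing each x[n]:
x[0] = 2
x[1] = -1
x[2] = -1
x[3] = 2

x = [2, -1, -1, 2]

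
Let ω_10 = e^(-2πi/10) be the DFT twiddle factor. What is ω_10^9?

ω_10^9 = e^(-2πi·9/10)
= cos(-2π·9/10) + i·sin(-2π·9/10)
= cos(-18π/10) + i·sin(-18π/10)

ω_10^9 = cos(-18π/10) + i·sin(-18π/10) = 0.8090+0.5878i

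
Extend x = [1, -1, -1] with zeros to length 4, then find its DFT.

Original 3-point DFT: [-1, 2, 2]
Zero-padded 4-point DFT provides frequency interpolation.

DFT_4([x, 0, ...]) = [-1, 2+1i, 1, 2-1i]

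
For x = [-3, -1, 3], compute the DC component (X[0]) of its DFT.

X[0] = Σ(n=0 to 2) x[n] · ω_3^0 = Σ x[n]
= (-3) + (-1) + (3)

X[0] = -1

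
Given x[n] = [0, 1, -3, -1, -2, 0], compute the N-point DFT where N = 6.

X[k] = Σ(n=0 to 5) x[n] · ω_6^(nk)
where ω_6 = e^(-2πi/6)

Computing each X[k]:
X[0] = -5
X[1] = 4
X[2] = 1.0000-1.7321i
X[3] = -5
X[4] = 1.0000+1.7321i
X[5] = 4

X = [-5, 4, 1.0000-1.7321i, -5, 1.0000+1.7321i, 4]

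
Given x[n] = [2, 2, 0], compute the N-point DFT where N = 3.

X[k] = Σ(n=0 to 2) x[n] · ω_3^(nk)
where ω_3 = e^(-2πi/3)

Computing each X[k]:
X[0] = 4
X[1] = 1.0000-1.7321i
X[2] = 1.0000+1.7321i

X = [4, 1.0000-1.7321i, 1.0000+1.7321i]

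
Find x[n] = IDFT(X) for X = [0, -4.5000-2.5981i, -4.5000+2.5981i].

x[n] = (1/3) Σ(k=0 to 2) X[k] · e^(2πikn/3)

Computing each x[n]:
x[0] = -3
x[1] = 3
x[2] = 0

x = [-3, 3, 0]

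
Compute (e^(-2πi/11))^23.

Since ω_11^11 = 1, powers reduce modulo 11.
23 mod 11 = 1
So ω_11^23 = ω_11^1 = e^(-2πi·1/11)

ω_11^23 = ω_11^1 = 0.8413-0.5406i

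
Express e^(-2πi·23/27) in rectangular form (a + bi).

ω_27^23 = e^(-2πi·23/27)
= cos(-2π·23/27) + i·sin(-2π·23/27)
= cos(-46π/27) + i·sin(-46π/27)

ω_27^23 = cos(-46π/27) + i·sin(-46π/27) = 0.5972+0.8021i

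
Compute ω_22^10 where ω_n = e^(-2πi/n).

ω_22^10 = e^(-2πi·10/22)
= cos(-2π·10/22) + i·sin(-2π·10/22)
= cos(-20π/22) + i·sin(-20π/22)

ω_22^10 = cos(-20π/22) + i·sin(-20π/22) = -0.9595-0.2817i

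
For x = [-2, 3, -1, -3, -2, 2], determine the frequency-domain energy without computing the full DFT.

Parseval: Σ|x[n]|² = (1/N)Σ|X[k]|², so Σ|X[k]|² = N·Σ|x[n]|² = 6·31.0000

Σ|X[k]|² = N·Σ|x[n]|² = 6·31.0000 = 186.0000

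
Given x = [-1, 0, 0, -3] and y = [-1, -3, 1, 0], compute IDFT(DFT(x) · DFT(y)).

(x ⊛ y)[n] = Σ(m=0 to 3) x[m] · y[(n-m) mod 4]

Computing each output sample:
(x ⊛ y)[0] = 10
(x ⊛ y)[1] = 0
(x ⊛ y)[2] = -1
(x ⊛ y)[3] = 3

x ⊛ y = [10, 0, -1, 3]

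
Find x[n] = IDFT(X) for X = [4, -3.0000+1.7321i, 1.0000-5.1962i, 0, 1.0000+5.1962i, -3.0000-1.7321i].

x[n] = (1/6) Σ(k=0 to 5) X[k] · e^(2πikn/6)

Computing each x[n]:
x[0] = 0
x[1] = 1
x[2] = -1
x[3] = 2
x[4] = 3
x[5] = -1

x = [0, 1, -1, 2, 3, -1]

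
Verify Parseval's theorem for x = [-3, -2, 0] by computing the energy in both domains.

Time domain:
Σ|x[n]|² = |-3|² + |-2|² + |0|² = 13.0000

Frequency domain:
(1/3)Σ|X[k]|² = (1/3)(|-5|² + |-2.0000+1.7321i|² + |-2.0000-1.7321i|²) = (1/3)·39.0000 = 13.0000

Both sides agree, confirming Parseval's theorem.

Σ|x[n]|² = (1/N)Σ|X[k]|² = 13.0000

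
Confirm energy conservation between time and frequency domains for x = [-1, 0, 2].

Time domain:
Σ|x[n]|² = |-1|² + |0|² + |2|² = 5.0000

Frequency domain:
(1/3)Σ|X[k]|² = (1/3)(|1|² + |-2.0000+1.7321i|² + |-2.0000-1.7321i|²) = (1/3)·15.0000 = 5.0000

Both sides agree, confirming Parseval's theorem.

Σ|x[n]|² = (1/N)Σ|X[k]|² = 5.0000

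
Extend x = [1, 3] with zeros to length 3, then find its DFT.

Original 2-point DFT: [4, -2]
Zero-padded 3-point DFT provides frequency interpolation.

DFT_3([x, 0, ...]) = [4, -0.5000-2.5981i, -0.5000+2.5981i]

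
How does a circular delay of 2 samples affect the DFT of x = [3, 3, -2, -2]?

Time shift by 2: X_shifted[k] = ω_4^(2k) · X[k]
Shifted x = [-2, -2, 3, 3]

DFT(x[n-2]) = [2, -5+5i, 0, -5-5i]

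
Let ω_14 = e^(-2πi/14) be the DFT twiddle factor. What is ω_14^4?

ω_14^4 = e^(-2πi·4/14)
= cos(-2π·4/14) + i·sin(-2π·4/14)
= cos(-8π/14) + i·sin(-8π/14)

ω_14^4 = cos(-8π/14) + i·sin(-8π/14) = -0.2225-0.9749i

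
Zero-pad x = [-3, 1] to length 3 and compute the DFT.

Original 2-point DFT: [-2, -4]
Zero-padded 3-point DFT provides frequency interpolation.

DFT_3([x, 0, ...]) = [-2, -3.5000-0.8660i, -3.5000+0.8660i]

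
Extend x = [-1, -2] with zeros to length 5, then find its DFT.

Original 2-point DFT: [-3, 1]
Zero-padded 5-point DFT provides frequency interpolation.

DFT_5([x, 0, ...]) = [-3, -1.6180+1.9021i, 0.6180+1.1756i, 0.6180-1.1756i, -1.6180-1.9021i]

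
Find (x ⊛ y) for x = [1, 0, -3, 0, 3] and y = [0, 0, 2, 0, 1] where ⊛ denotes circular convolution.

(x ⊛ y)[n] = Σ(m=0 to 4) x[m] · y[(n-m) mod 5]

Computing each output sample:
(x ⊛ y)[0] = 0
(x ⊛ y)[1] = 3
(x ⊛ y)[2] = 2
(x ⊛ y)[3] = 3
(x ⊛ y)[4] = -5

x ⊛ y = [0, 3, 2, 3, -5]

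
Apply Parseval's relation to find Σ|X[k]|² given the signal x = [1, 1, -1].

Parseval: Σ|x[n]|² = (1/N)Σ|X[k]|², so Σ|X[k]|² = N·Σ|x[n]|² = 3·3.0000

Σ|X[k]|² = N·Σ|x[n]|² = 3·3.0000 = 9.0000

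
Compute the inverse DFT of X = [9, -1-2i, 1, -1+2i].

x[n] = (1/4) Σ(k=0 to 3) X[k] · e^(2πikn/4)

Computing each x[n]:
x[0] = 2
x[1] = 3
x[2] = 3
x[3] = 1

x = [2, 3, 3, 1]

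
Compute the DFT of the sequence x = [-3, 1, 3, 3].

X[k] = Σ(n=0 to 3) x[n] · ω_4^(nk)
where ω_4 = e^(-2πi/4)

Computing each X[k]:
X[0] = 4
X[1] = -6+2i
X[2] = -4
X[3] = -6-2i

X = [4, -6+2i, -4, -6-2i]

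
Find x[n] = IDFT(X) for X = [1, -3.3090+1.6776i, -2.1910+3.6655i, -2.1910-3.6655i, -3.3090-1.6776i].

x[n] = (1/5) Σ(k=0 to 4) X[k] · e^(2πikn/5)

Computing each x[n]:
x[0] = -2
x[1] = -1
x[2] = 2
x[3] = 0
x[4] = 2

x = [-2, -1, 2, 0, 2]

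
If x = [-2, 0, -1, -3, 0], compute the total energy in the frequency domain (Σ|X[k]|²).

Parseval: Σ|x[n]|² = (1/N)Σ|X[k]|², so Σ|X[k]|² = N·Σ|x[n]|² = 5·14.0000

Σ|X[k]|² = N·Σ|x[n]|² = 5·14.0000 = 70.0000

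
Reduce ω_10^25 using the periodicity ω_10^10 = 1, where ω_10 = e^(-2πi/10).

Since ω_10^10 = 1, powers reduce modulo 10.
25 mod 10 = 5
So ω_10^25 = ω_10^5 = e^(-2πi·5/10)

ω_10^25 = ω_10^5 = -1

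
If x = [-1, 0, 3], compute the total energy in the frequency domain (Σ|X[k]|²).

Parseval: Σ|x[n]|² = (1/N)Σ|X[k]|², so Σ|X[k]|² = N·Σ|x[n]|² = 3·10.0000

Σ|X[k]|² = N·Σ|x[n]|² = 3·10.0000 = 30.0000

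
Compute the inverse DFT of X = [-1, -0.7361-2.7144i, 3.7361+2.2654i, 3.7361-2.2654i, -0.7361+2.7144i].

x[n] = (1/5) Σ(k=0 to 4) X[k] · e^(2πikn/5)

Computing each x[n]:
x[0] = 1
x[1] = -1
x[2] = 2
x[3] = -1
x[4] = -2

x = [1, -1, 2, -1, -2]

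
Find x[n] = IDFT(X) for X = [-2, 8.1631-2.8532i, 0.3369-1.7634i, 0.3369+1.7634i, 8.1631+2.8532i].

x[n] = (1/5) Σ(k=0 to 4) X[k] · e^(2πikn/5)

Computing each x[n]:
x[0] = 3
x[1] = 2
x[2] = -3
x[3] = -3
x[4] = -1

x = [3, 2, -3, -3, -1]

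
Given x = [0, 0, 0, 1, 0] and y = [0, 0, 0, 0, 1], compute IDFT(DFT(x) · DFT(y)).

(x ⊛ y)[n] = Σ(m=0 to 4) x[m] · y[(n-m) mod 5]

Computing each output sample:
(x ⊛ y)[0] = 0
(x ⊛ y)[1] = 0
(x ⊛ y)[2] = 1
(x ⊛ y)[3] = 0
(x ⊛ y)[4] = 0

x ⊛ y = [0, 0, 1, 0, 0]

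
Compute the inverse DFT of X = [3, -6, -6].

x[n] = (1/3) Σ(k=0 to 2) X[k] · e^(2πikn/3)

Computing each x[n]:
x[0] = -3
x[1] = 3
x[2] = 3

x = [-3, 3, 3]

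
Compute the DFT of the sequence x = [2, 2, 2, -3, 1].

X[k] = Σ(n=0 to 4) x[n] · ω_5^(nk)
where ω_5 = e^(-2πi/5)

Computing each X[k]:
X[0] = 4
X[1] = 3.7361-3.8900i
X[2] = -0.7361+4.1675i
X[3] = -0.7361-4.1675i
X[4] = 3.7361+3.8900i

X = [4, 3.7361-3.8900i, -0.7361+4.1675i, -0.7361-4.1675i, 3.7361+3.8900i]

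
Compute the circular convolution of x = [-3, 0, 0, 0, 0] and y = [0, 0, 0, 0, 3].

(x ⊛ y)[n] = Σ(m=0 to 4) x[m] · y[(n-m) mod 5]

Computing each output sample:
(x ⊛ y)[0] = 0
(x ⊛ y)[1] = 0
(x ⊛ y)[2] = 0
(x ⊛ y)[3] = 0
(x ⊛ y)[4] = -9

x ⊛ y = [0, 0, 0, 0, -9]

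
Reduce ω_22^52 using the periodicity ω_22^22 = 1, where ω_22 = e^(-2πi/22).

Since ω_22^22 = 1, powers reduce modulo 22.
52 mod 22 = 8
So ω_22^52 = ω_22^8 = e^(-2πi·8/22)

ω_22^52 = ω_22^8 = -0.6549-0.7557i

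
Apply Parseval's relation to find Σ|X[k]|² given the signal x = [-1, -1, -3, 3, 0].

Parseval: Σ|x[n]|² = (1/N)Σ|X[k]|², so Σ|X[k]|² = N·Σ|x[n]|² = 5·20.0000

Σ|X[k]|² = N·Σ|x[n]|² = 5·20.0000 = 100.0000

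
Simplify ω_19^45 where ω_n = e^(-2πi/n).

Since ω_19^19 = 1, powers reduce modulo 19.
45 mod 19 = 7
So ω_19^45 = ω_19^7 = e^(-2πi·7/19)

ω_19^45 = ω_19^7 = -0.6773-0.7357i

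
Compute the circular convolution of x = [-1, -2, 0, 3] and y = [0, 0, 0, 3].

(x ⊛ y)[n] = Σ(m=0 to 3) x[m] · y[(n-m) mod 4]

Computing each output sample:
(x ⊛ y)[0] = -6
(x ⊛ y)[1] = 0
(x ⊛ y)[2] = 9
(x ⊛ y)[3] = -3

x ⊛ y = [-6, 0, 9, -3]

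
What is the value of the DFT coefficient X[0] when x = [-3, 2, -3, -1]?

X[0] = Σ(n=0 to 3) x[n] · ω_4^0 = Σ x[n]
= (-3) + (2) + (-3) + (-1)

X[0] = -5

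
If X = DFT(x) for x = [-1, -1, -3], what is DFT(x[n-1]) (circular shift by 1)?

Time shift by 1: X_shifted[k] = ω_3^(1k) · X[k]
Shifted x = [-3, -1, -1]

DFT(x[n-1]) = [-5, -2, -2]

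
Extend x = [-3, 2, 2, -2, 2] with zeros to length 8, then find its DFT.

Original 5-point DFT: [1, -1.7639-2.3511i, -6.2361+3.8042i, -6.2361-3.8042i, -1.7639+2.3511i]
Zero-padded 8-point DFT provides frequency interpolation.

DFT_8([x, 0, ...]) = [1, -2.1716-2.0000i, -3-4i, -7.8284+2.0000i, 1, -7.8284-2.0000i, -3+4i, -2.1716+2.0000i]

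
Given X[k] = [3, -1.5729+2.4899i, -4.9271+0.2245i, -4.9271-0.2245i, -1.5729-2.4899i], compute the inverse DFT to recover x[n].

x[n] = (1/5) Σ(k=0 to 4) X[k] · e^(2πikn/5)

Computing each x[n]:
x[0] = -2
x[1] = 1
x[2] = 0
x[3] = 1
x[4] = 3

x = [-2, 1, 0, 1, 3]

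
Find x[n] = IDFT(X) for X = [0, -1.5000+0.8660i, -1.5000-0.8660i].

x[n] = (1/3) Σ(k=0 to 2) X[k] · e^(2πikn/3)

Computing each x[n]:
x[0] = -1
x[1] = 0
x[2] = 1

x = [-1, 0, 1]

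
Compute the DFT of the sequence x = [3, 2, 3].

X[k] = Σ(n=0 to 2) x[n] · ω_3^(nk)
where ω_3 = e^(-2πi/3)

Computing each X[k]:
X[0] = 8
X[1] = 0.5000+0.8660i
X[2] = 0.5000-0.8660i

X = [8, 0.5000+0.8660i, 0.5000-0.8660i]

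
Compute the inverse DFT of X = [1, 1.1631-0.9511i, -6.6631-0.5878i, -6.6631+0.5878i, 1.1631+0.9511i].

x[n] = (1/5) Σ(k=0 to 4) X[k] · e^(2πikn/5)

Computing each x[n]:
x[0] = -2
x[1] = 3
x[2] = -1
x[3] = -1
x[4] = 2

x = [-2, 3, -1, -1, 2]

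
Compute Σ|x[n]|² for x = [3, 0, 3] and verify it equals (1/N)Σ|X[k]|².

Time domain:
Σ|x[n]|² = |3|² + |0|² + |3|² = 18.0000

Frequency domain:
(1/3)Σ|X[k]|² = (1/3)(|6|² + |1.5000+2.5981i|² + |1.5000-2.5981i|²) = (1/3)·54.0000 = 18.0000

Both sides agree, confirming Parseval's theorem.

Σ|x[n]|² = (1/N)Σ|X[k]|² = 18.0000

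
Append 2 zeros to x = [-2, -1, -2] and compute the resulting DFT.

Original 3-point DFT: [-5, -0.5000-0.8660i, -0.5000+0.8660i]
Zero-padded 5-point DFT provides frequency interpolation.

DFT_5([x, 0, ...]) = [-5, -0.6910+2.1266i, -1.8090-1.3143i, -1.8090+1.3143i, -0.6910-2.1266i]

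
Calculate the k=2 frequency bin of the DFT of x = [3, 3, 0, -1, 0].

X[2] = Σ(n=0 to 4) x[n] · ω_5^(2n) where ω_5 = e^(-2πi/5)
= (3)·ω_5^0 + (3)·ω_5^2 + (0)·ω_5^4 + (-1)·ω_5^6 + (0)·ω_5^8

X[2] = 0.2639-0.8123i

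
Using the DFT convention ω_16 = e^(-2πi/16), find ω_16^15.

ω_16^15 = e^(-2πi·15/16)
= cos(-2π·15/16) + i·sin(-2π·15/16)
= cos(-30π/16) + i·sin(-30π/16)

ω_16^15 = cos(-30π/16) + i·sin(-30π/16) = 0.9239+0.3827i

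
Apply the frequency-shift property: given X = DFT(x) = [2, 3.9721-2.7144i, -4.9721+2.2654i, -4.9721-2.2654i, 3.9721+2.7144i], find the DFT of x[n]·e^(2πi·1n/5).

Modulation property: DFT(ω_5^(-1n)·x[n]) = X[(k-1) mod 5], so circularly shift X by 1 positions.

X[k-1] = [3.9721+2.7144i, 2, 3.9721-2.7144i, -4.9721+2.2654i, -4.9721-2.2654i]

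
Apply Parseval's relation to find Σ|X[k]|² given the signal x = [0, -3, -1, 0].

Parseval: Σ|x[n]|² = (1/N)Σ|X[k]|², so Σ|X[k]|² = N·Σ|x[n]|² = 4·10.0000

Σ|X[k]|² = N·Σ|x[n]|² = 4·10.0000 = 40.0000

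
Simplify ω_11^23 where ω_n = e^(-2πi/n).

Since ω_11^11 = 1, powers reduce modulo 11.
23 mod 11 = 1
So ω_11^23 = ω_11^1 = e^(-2πi·1/11)

ω_11^23 = ω_11^1 = 0.8413-0.5406i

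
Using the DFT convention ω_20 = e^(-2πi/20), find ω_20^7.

ω_20^7 = e^(-2πi·7/20)
= cos(-2π·7/20) + i·sin(-2π·7/20)
= cos(-14π/20) + i·sin(-14π/20)

ω_20^7 = cos(-14π/20) + i·sin(-14π/20) = -0.5878-0.8090i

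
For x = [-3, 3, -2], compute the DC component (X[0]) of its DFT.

X[0] = Σ(n=0 to 2) x[n] · ω_3^0 = Σ x[n]
= (-3) + (3) + (-2)

X[0] = -2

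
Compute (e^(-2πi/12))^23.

Since ω_12^12 = 1, powers reduce modulo 12.
23 mod 12 = 11
So ω_12^23 = ω_12^11 = e^(-2πi·11/12)

ω_12^23 = ω_12^11 = 0.8660+0.5000i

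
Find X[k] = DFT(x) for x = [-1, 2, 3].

X[k] = Σ(n=0 to 2) x[n] · ω_3^(nk)
where ω_3 = e^(-2πi/3)

Computing each X[k]:
X[0] = 4
X[1] = -3.5000+0.8660i
X[2] = -3.5000-0.8660i

X = [4, -3.5000+0.8660i, -3.5000-0.8660i]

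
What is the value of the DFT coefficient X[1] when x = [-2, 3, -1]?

X[1] = Σ(n=0 to 2) x[n] · ω_3^(1n) where ω_3 = e^(-2πi/3)
= (-2)·ω_3^0 + (3)·ω_3^1 + (-1)·ω_3^2

X[1] = -3.0000-3.4641i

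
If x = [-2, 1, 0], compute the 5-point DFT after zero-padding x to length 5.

Original 3-point DFT: [-1, -2.5000-0.8660i, -2.5000+0.8660i]
Zero-padded 5-point DFT provides frequency interpolation.

DFT_5([x, 0, ...]) = [-1, -1.6910-0.9511i, -2.8090-0.5878i, -2.8090+0.5878i, -1.6910+0.9511i]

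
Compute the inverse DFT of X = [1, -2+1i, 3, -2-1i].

x[n] = (1/4) Σ(k=0 to 3) X[k] · e^(2πikn/4)

Computing each x[n]:
x[0] = 0
x[1] = -1
x[2] = 2
x[3] = 0

x = [0, -1, 2, 0]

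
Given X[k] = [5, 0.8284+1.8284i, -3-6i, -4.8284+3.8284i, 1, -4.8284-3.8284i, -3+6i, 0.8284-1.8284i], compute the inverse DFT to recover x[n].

x[n] = (1/8) Σ(k=0 to 7) X[k] · e^(2πikn/8)

Computing each x[n]:
x[0] = -1
x[1] = 2
x[2] = 2
x[3] = -3
x[4] = 1
x[5] = 2
x[6] = 1
x[7] = 1

x = [-1, 2, 2, -3, 1, 2, 1, 1]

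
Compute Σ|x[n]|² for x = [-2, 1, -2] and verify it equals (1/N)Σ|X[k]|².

Time domain:
Σ|x[n]|² = |-2|² + |1|² + |-2|² = 9.0000

Frequency domain:
(1/3)Σ|X[k]|² = (1/3)(|-3|² + |-1.5000-2.5981i|² + |-1.5000+2.5981i|²) = (1/3)·27.0000 = 9.0000

Both sides agree, confirming Parseval's theorem.

Σ|x[n]|² = (1/N)Σ|X[k]|² = 9.0000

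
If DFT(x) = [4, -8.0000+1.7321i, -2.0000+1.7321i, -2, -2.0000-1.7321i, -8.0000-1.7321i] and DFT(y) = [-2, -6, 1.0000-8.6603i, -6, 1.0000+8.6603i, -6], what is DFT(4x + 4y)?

By linearity: DFT(4x + 4y) = 4·DFT(x) + 4·DFT(y)
= 4·[4, -8.0000+1.7321i, -2.0000+1.7321i, -2, -2.0000-1.7321i, -8.0000-1.7321i] + 4·[-2, -6, 1.0000-8.6603i, -6, 1.0000+8.6603i, -6]

Computing element-wise:
Z[0] = 4·(4) + 4·(-2) = 8
Z[1] = 4·(-8.0000+1.7321i) + 4·(-6) = -56.0000+6.9284i
Z[2] = 4·(-2.0000+1.7321i) + 4·(1.0000-8.6603i) = -4.0000-27.7128i
Z[3] = 4·(-2) + 4·(-6) = -32
Z[4] = 4·(-2.0000-1.7321i) + 4·(1.0000+8.6603i) = -4.0000+27.7128i
Z[5] = 4·(-8.0000-1.7321i) + 4·(-6) = -56.0000-6.9284i

DFT(4x + 4y) = 4·X + 4·Y = [8, -56.0000+6.9284i, -4.0000-27.7128i, -32, -4.0000+27.7128i, -56.0000-6.9284i]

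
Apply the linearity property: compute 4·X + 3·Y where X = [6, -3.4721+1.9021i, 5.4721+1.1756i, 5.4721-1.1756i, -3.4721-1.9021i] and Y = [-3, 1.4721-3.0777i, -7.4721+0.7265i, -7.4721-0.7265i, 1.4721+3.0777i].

By linearity: DFT(4x + 3y) = 4·DFT(x) + 3·DFT(y)
= 4·[6, -3.4721+1.9021i, 5.4721+1.1756i, 5.4721-1.1756i, -3.4721-1.9021i] + 3·[-3, 1.4721-3.0777i, -7.4721+0.7265i, -7.4721-0.7265i, 1.4721+3.0777i]

Computing element-wise:
Z[0] = 4·(6) + 3·(-3) = 15
Z[1] = 4·(-3.4721+1.9021i) + 3·(1.4721-3.0777i) = -9.4721-1.6247i
Z[2] = 4·(5.4721+1.1756i) + 3·(-7.4721+0.7265i) = -0.5279+6.8819i
Z[3] = 4·(5.4721-1.1756i) + 3·(-7.4721-0.7265i) = -0.5279-6.8819i
Z[4] = 4·(-3.4721-1.9021i) + 3·(1.4721+3.0777i) = -9.4721+1.6247i

DFT(4x + 3y) = 4·X + 3·Y = [15, -9.4721-1.6247i, -0.5279+6.8819i, -0.5279-6.8819i, -9.4721+1.6247i]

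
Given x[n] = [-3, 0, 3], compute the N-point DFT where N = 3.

X[k] = Σ(n=0 to 2) x[n] · ω_3^(nk)
where ω_3 = e^(-2πi/3)

Computing each X[k]:
X[0] = 0
X[1] = -4.5000+2.5981i
X[2] = -4.5000-2.5981i

X = [0, -4.5000+2.5981i, -4.5000-2.5981i]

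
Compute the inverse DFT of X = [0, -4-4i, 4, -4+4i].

x[n] = (1/4) Σ(k=0 to 3) X[k] · e^(2πikn/4)

Computing each x[n]:
x[0] = -1
x[1] = 1
x[2] = 3
x[3] = -3

x = [-1, 1, 3, -3]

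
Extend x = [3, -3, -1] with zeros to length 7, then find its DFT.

Original 3-point DFT: [-1, 5.0000+1.7321i, 5.0000-1.7321i]
Zero-padded 7-point DFT provides frequency interpolation.

DFT_7([x, 0, ...]) = [-1, 1.3521+3.3204i, 4.5685+2.4909i, 5.0794+0.5198i, 5.0794-0.5198i, 4.5685-2.4909i, 1.3521-3.3204i]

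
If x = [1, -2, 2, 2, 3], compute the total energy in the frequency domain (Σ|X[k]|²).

Parseval: Σ|x[n]|² = (1/N)Σ|X[k]|², so Σ|X[k]|² = N·Σ|x[n]|² = 5·22.0000

Σ|X[k]|² = N·Σ|x[n]|² = 5·22.0000 = 110.0000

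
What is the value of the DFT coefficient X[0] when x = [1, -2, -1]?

X[0] = Σ(n=0 to 2) x[n] · ω_3^0 = Σ x[n]
= (1) + (-2) + (-1)

X[0] = -2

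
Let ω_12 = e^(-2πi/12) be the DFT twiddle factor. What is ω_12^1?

ω_12^1 = e^(-2πi·1/12)
= cos(-2π·1/12) + i·sin(-2π·1/12)
= cos(-2π/12) + i·sin(-2π/12)

ω_12^1 = cos(-2π/12) + i·sin(-2π/12) = 0.8660-0.5000i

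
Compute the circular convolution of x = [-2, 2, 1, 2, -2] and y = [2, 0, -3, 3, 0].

(x ⊛ y)[n] = Σ(m=0 to 4) x[m] · y[(n-m) mod 5]

Computing each output sample:
(x ⊛ y)[0] = -7
(x ⊛ y)[1] = 16
(x ⊛ y)[2] = 2
(x ⊛ y)[3] = -8
(x ⊛ y)[4] = -1

x ⊛ y = [-7, 16, 2, -8, -1]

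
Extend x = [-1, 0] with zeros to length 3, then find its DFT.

Original 2-point DFT: [-1, -1]
Zero-padded 3-point DFT provides frequency interpolation.

DFT_3([x, 0, ...]) = [-1, -1, -1]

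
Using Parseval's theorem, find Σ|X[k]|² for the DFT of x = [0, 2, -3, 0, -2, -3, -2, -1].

Parseval: Σ|x[n]|² = (1/N)Σ|X[k]|², so Σ|X[k]|² = N·Σ|x[n]|² = 8·31.0000

Σ|X[k]|² = N·Σ|x[n]|² = 8·31.0000 = 248.0000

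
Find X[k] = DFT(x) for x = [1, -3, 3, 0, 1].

X[k] = Σ(n=0 to 4) x[n] · ω_5^(nk)
where ω_5 = e^(-2πi/5)

Computing each X[k]:
X[0] = 2
X[1] = -2.0451+2.0409i
X[2] = 3.5451+5.2043i
X[3] = 3.5451-5.2043i
X[4] = -2.0451-2.0409i

X = [2, -2.0451+2.0409i, 3.5451+5.2043i, 3.5451-5.2043i, -2.0451-2.0409i]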